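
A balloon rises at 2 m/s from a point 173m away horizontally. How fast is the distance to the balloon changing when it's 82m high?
164√36653/36653 ≈ 0.8566 m/s

z² = 173² + y²
z = √(173² + 82²) = √36653
dz/dt = y/z · dy/dt = 82/√36653 · 2 = 164√36653/36653 ≈ 0.8566 m/s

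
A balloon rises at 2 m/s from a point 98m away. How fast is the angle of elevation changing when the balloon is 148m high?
0.006221 rad/s

tan(θ) = y/98
sec²(θ) · dθ/dt = (1/98) · dy/dt
dθ/dt = cos²(θ)/98 · 2 = 98/(98² + 148²) · 2
dθ/dt = 0.006221 rad/s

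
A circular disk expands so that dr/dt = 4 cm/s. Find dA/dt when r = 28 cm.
224π cm²/s

A = πr²
dA/dt = 2πr · dr/dt = 2π(28)(4) = 224π cm²/s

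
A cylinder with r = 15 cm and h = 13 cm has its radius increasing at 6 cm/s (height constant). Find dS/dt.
516π cm²/s

S = 2πrh + 2πr² (lateral + bases)
dS/dt = (2πh + 4πr)·dr/dt = (2π·13 + 4π·15)·6
= 516π cm²/s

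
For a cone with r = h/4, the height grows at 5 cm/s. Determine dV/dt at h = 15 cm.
1125π/16 cm³/s

V = (1/3)π(h/4)²h = πh³/48
dV/dt = πh²/16 · 5
At h = 15: dV/dt = 1125π/16 cm³/s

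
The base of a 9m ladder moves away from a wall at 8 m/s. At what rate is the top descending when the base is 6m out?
16√5/5 ≈ 7.155 m/s

x² + y² = 9²
2x·dx/dt + 2y·dy/dt = 0
dy/dt = -x/y · dx/dt = -6/(3√5) · 8 = -16√5/5 m/s
The top is descending at 16√5/5 ≈ 7.155 m/s.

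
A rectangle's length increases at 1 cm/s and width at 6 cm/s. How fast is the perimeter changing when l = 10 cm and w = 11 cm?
14 cm/s

P = 2(l + w)
dP/dt = 2(dl/dt + dw/dt) = 2(1 + 6) = 14 cm/s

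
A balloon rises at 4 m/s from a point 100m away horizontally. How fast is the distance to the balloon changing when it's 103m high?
412√20609/20609 ≈ 2.87 m/s

z² = 100² + y²
z = √(100² + 103²) = √20609
dz/dt = y/z · dy/dt = 103/√20609 · 4 = 412√20609/20609 ≈ 2.87 m/s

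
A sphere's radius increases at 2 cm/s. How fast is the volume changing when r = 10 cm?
800π cm³/s

V = (4/3)πr³
dV/dt = dV/dr · dr/dt = 4πr² · 2
At r = 10: dV/dt = 800π cm³/s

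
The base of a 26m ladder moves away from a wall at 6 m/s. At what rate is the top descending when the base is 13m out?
2√3 ≈ 3.464 m/s

x² + y² = 26²
2x·dx/dt + 2y·dy/dt = 0
dy/dt = -x/y · dx/dt = -13/(13√3) · 6 = -2√3 m/s
The top is descending at 2√3 ≈ 3.464 m/s.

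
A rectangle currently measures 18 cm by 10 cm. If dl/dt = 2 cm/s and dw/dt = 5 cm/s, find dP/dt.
14 cm/s

P = 2(l + w)
dP/dt = 2(dl/dt + dw/dt) = 2(2 + 5) = 14 cm/s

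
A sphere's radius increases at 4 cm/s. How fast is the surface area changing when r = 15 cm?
480π cm²/s

S = 4πr²
dS/dt = dS/dr · dr/dt = 8πr · 4
At r = 15: dS/dt = 480π cm²/s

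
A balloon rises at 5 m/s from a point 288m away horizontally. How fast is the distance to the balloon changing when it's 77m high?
385√88873/88873 ≈ 1.291 m/s

z² = 288² + y²
z = √(288² + 77²) = √88873
dz/dt = y/z · dy/dt = 77/√88873 · 5 = 385√88873/88873 ≈ 1.291 m/s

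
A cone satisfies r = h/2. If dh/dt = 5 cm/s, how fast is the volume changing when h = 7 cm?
245π/4 cm³/s

V = (1/3)π(h/2)²h = πh³/12
dV/dt = πh²/4 · 5
At h = 7: dV/dt = 245π/4 cm³/s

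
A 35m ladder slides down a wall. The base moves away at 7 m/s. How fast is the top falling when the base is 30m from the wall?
42√13/13 ≈ 11.65 m/s

x² + y² = 35²
2x·dx/dt + 2y·dy/dt = 0
dy/dt = -x/y · dx/dt = -30/(5√13) · 7 = -42√13/13 m/s
The top is descending at 42√13/13 ≈ 11.65 m/s.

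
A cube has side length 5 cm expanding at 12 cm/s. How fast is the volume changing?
900 cm³/s

V = s³
dV/dt = 3s² · ds/dt = 3·5²·12 = 900 cm³/s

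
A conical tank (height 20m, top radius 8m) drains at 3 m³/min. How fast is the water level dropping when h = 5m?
3/(4π) ≈ 0.2387 m/min

r/h = 8/20, so r = (2/5)h
V = (1/3)πr²h = (1/3)π((2/5)h)²h = (4/75)πh³
dV/dh = (4/25)πh²
dh/dt = (dV/dt)/(dV/dh) = -3/((4/25)π·5²) = -3/(4π) m/min
The level is dropping at 3/(4π) ≈ 0.2387 m/min.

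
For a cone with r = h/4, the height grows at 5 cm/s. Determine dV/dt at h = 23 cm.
2645π/16 cm³/s

V = (1/3)π(h/4)²h = πh³/48
dV/dt = πh²/16 · 5
At h = 23: dV/dt = 2645π/16 cm³/s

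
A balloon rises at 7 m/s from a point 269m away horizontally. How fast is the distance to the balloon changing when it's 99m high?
693√82162/82162 ≈ 2.418 m/s

z² = 269² + y²
z = √(269² + 99²) = √82162
dz/dt = y/z · dy/dt = 99/√82162 · 7 = 693√82162/82162 ≈ 2.418 m/s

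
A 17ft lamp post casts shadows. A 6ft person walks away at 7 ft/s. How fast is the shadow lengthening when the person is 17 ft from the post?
42/11 ft/s

By similar triangles: 17/(x+s) = 6/s
Solving: s = 6x/11
ds/dt = 6/11 · dx/dt = 6/11 · 7 = 42/11 ft/s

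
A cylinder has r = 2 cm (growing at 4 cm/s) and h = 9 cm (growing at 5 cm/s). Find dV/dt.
164π cm³/s

V = πr²h
dV/dt = 2πrh·dr/dt + πr²·dh/dt
= 2π(2)(9)(4) + π(2)²(5)
= 164π cm³/s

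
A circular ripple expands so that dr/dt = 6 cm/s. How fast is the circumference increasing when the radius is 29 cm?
12π cm/s

C = 2πr
dC/dt = 2π · dr/dt = 2π · 6 = 12π cm/s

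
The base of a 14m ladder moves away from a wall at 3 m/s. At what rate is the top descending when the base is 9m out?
27√115/115 ≈ 2.518 m/s

x² + y² = 14²
2x·dx/dt + 2y·dy/dt = 0
dy/dt = -x/y · dx/dt = -9/√115 · 3 = -27√115/115 m/s
The top is descending at 27√115/115 ≈ 2.518 m/s.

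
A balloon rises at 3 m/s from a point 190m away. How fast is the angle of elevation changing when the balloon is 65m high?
0.014135 rad/s

tan(θ) = y/190
sec²(θ) · dθ/dt = (1/190) · dy/dt
dθ/dt = cos²(θ)/190 · 3 = 190/(190² + 65²) · 3
dθ/dt = 0.014135 rad/s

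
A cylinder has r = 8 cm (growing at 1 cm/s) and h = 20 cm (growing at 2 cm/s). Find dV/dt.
448π cm³/s

V = πr²h
dV/dt = 2πrh·dr/dt + πr²·dh/dt
= 2π(8)(20)(1) + π(8)²(2)
= 448π cm³/s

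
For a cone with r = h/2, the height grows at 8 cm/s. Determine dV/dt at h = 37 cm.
2738π cm³/s

V = (1/3)π(h/2)²h = πh³/12
dV/dt = πh²/4 · 8
At h = 37: dV/dt = 2738π cm³/s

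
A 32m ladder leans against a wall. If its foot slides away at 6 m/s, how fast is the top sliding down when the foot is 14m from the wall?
14√23/23 ≈ 2.919 m/s

x² + y² = 32²
2x·dx/dt + 2y·dy/dt = 0
dy/dt = -x/y · dx/dt = -14/(6√23) · 6 = -14√23/23 m/s
The top is descending at 14√23/23 ≈ 2.919 m/s.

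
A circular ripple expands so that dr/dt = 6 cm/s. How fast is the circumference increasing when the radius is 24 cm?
12π cm/s

C = 2πr
dC/dt = 2π · dr/dt = 2π · 6 = 12π cm/s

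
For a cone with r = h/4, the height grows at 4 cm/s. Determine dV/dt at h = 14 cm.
49π cm³/s

V = (1/3)π(h/4)²h = πh³/48
dV/dt = πh²/16 · 4
At h = 14: dV/dt = 49π cm³/s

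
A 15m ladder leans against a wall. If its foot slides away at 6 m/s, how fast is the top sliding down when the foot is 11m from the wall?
33√26/26 ≈ 6.472 m/s

x² + y² = 15²
2x·dx/dt + 2y·dy/dt = 0
dy/dt = -x/y · dx/dt = -11/(2√26) · 6 = -33√26/26 m/s
The top is descending at 33√26/26 ≈ 6.472 m/s.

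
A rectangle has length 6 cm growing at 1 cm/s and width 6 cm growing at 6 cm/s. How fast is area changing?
42 cm²/s

A = lw
dA/dt = w·dl/dt + l·dw/dt = 6·1 + 6·6 = 42 cm²/s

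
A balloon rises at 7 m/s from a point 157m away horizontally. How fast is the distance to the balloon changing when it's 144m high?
1008√45385/45385 ≈ 4.732 m/s

z² = 157² + y²
z = √(157² + 144²) = √45385
dz/dt = y/z · dy/dt = 144/√45385 · 7 = 1008√45385/45385 ≈ 4.732 m/s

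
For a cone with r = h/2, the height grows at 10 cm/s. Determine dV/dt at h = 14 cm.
490π cm³/s

V = (1/3)π(h/2)²h = πh³/12
dV/dt = πh²/4 · 10
At h = 14: dV/dt = 490π cm³/s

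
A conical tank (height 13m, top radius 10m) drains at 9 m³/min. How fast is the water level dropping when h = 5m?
1521/(2500π) ≈ 0.1937 m/min

r/h = 10/13, so r = (10/13)h
V = (1/3)πr²h = (1/3)π((10/13)h)²h = (100/507)πh³
dV/dh = (100/169)πh²
dh/dt = (dV/dt)/(dV/dh) = -9/((100/169)π·5²) = -1521/(2500π) m/min
The level is dropping at 1521/(2500π) ≈ 0.1937 m/min.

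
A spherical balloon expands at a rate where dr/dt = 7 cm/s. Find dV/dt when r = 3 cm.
252π cm³/s

V = (4/3)πr³
dV/dt = dV/dr · dr/dt = 4πr² · 7
At r = 3: dV/dt = 252π cm³/s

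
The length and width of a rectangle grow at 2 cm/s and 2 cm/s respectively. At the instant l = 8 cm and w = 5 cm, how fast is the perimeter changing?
8 cm/s

P = 2(l + w)
dP/dt = 2(dl/dt + dw/dt) = 2(2 + 2) = 8 cm/s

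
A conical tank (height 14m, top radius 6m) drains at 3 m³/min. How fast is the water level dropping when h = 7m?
1/(3π) ≈ 0.1061 m/min

r/h = 6/14, so r = (3/7)h
V = (1/3)πr²h = (1/3)π((3/7)h)²h = (3/49)πh³
dV/dh = (9/49)πh²
dh/dt = (dV/dt)/(dV/dh) = -3/((9/49)π·7²) = -1/(3π) m/min
The level is dropping at 1/(3π) ≈ 0.1061 m/min.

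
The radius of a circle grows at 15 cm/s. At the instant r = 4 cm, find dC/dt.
30π cm/s

C = 2πr
dC/dt = 2π · dr/dt = 2π · 15 = 30π cm/s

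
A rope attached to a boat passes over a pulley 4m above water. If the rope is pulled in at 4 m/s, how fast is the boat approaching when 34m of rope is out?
68√285/285 ≈ 4.028 m/s

rope² = x² + 4²
x = √(34² - 4²) = 2√285
dx/dt = (rope/x) · d(rope)/dt = (34/(2√285)) · (-4) = -68√285/285 m/s
The boat approaches at 68√285/285 ≈ 4.028 m/s.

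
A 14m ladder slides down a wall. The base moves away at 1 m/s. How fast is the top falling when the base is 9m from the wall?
9√115/115 ≈ 0.8393 m/s

x² + y² = 14²
2x·dx/dt + 2y·dy/dt = 0
dy/dt = -x/y · dx/dt = -9/√115 · 1 = -9√115/115 m/s
The top is descending at 9√115/115 ≈ 0.8393 m/s.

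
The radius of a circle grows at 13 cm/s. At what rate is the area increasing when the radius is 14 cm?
364π cm²/s

A = πr²
dA/dt = 2πr · dr/dt = 2π(14)(13) = 364π cm²/s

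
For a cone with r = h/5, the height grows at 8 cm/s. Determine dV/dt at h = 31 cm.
7688π/25 cm³/s

V = (1/3)π(h/5)²h = πh³/75
dV/dt = πh²/25 · 8
At h = 31: dV/dt = 7688π/25 cm³/s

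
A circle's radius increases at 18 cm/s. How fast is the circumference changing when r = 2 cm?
36π cm/s

C = 2πr
dC/dt = 2π · dr/dt = 2π · 18 = 36π cm/s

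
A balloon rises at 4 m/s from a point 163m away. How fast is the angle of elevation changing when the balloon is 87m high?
0.019099 rad/s

tan(θ) = y/163
sec²(θ) · dθ/dt = (1/163) · dy/dt
dθ/dt = cos²(θ)/163 · 4 = 163/(163² + 87²) · 4
dθ/dt = 0.019099 rad/s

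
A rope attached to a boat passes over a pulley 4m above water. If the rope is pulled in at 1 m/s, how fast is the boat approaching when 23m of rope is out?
23√57/171 ≈ 1.015 m/s

rope² = x² + 4²
x = √(23² - 4²) = 3√57
dx/dt = (rope/x) · d(rope)/dt = (23/(3√57)) · (-1) = -23√57/171 m/s
The boat approaches at 23√57/171 ≈ 1.015 m/s.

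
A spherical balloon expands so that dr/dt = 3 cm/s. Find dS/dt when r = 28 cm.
672π cm²/s

S = 4πr²
dS/dt = dS/dr · dr/dt = 8πr · 3
At r = 28: dS/dt = 672π cm²/s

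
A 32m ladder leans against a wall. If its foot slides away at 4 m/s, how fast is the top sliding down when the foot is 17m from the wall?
68√15/105 ≈ 2.508 m/s

x² + y² = 32²
2x·dx/dt + 2y·dy/dt = 0
dy/dt = -x/y · dx/dt = -17/(7√15) · 4 = -68√15/105 m/s
The top is descending at 68√15/105 ≈ 2.508 m/s.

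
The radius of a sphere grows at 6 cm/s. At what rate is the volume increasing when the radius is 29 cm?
20184π cm³/s

V = (4/3)πr³
dV/dt = dV/dr · dr/dt = 4πr² · 6
At r = 29: dV/dt = 20184π cm³/s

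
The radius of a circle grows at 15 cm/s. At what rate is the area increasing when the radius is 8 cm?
240π cm²/s

A = πr²
dA/dt = 2πr · dr/dt = 2π(8)(15) = 240π cm²/s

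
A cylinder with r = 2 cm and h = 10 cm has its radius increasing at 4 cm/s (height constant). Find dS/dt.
112π cm²/s

S = 2πrh + 2πr² (lateral + bases)
dS/dt = (2πh + 4πr)·dr/dt = (2π·10 + 4π·2)·4
= 112π cm²/s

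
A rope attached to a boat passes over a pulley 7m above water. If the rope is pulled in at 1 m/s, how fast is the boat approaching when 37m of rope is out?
37√330/660 ≈ 1.018 m/s

rope² = x² + 7²
x = √(37² - 7²) = 2√330
dx/dt = (rope/x) · d(rope)/dt = (37/(2√330)) · (-1) = -37√330/660 m/s
The boat approaches at 37√330/660 ≈ 1.018 m/s.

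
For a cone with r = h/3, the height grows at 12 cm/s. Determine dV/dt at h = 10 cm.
400π/3 cm³/s

V = (1/3)π(h/3)²h = πh³/27
dV/dt = πh²/9 · 12
At h = 10: dV/dt = 400π/3 cm³/s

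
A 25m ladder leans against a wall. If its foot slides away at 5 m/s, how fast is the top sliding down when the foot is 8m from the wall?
40√561/561 ≈ 1.689 m/s

x² + y² = 25²
2x·dx/dt + 2y·dy/dt = 0
dy/dt = -x/y · dx/dt = -8/√561 · 5 = -40√561/561 m/s
The top is descending at 40√561/561 ≈ 1.689 m/s.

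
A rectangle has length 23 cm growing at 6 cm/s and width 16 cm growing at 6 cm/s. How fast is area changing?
234 cm²/s

A = lw
dA/dt = w·dl/dt + l·dw/dt = 16·6 + 23·6 = 234 cm²/s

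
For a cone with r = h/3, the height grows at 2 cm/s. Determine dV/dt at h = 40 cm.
3200π/9 cm³/s

V = (1/3)π(h/3)²h = πh³/27
dV/dt = πh²/9 · 2
At h = 40: dV/dt = 3200π/9 cm³/s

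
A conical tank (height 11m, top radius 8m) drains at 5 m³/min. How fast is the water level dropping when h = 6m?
605/(2304π) ≈ 0.08358 m/min

r/h = 8/11, so r = (8/11)h
V = (1/3)πr²h = (1/3)π((8/11)h)²h = (64/363)πh³
dV/dh = (64/121)πh²
dh/dt = (dV/dt)/(dV/dh) = -5/((64/121)π·6²) = -605/(2304π) m/min
The level is dropping at 605/(2304π) ≈ 0.08358 m/min.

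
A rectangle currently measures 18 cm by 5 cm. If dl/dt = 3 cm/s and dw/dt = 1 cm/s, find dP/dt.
8 cm/s

P = 2(l + w)
dP/dt = 2(dl/dt + dw/dt) = 2(3 + 1) = 8 cm/s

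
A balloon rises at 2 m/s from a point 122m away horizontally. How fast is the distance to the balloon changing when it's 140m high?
140√8621/8621 ≈ 1.508 m/s

z² = 122² + y²
z = √(122² + 140²) = 2√8621
dz/dt = y/z · dy/dt = 140/(2√8621) · 2 = 140√8621/8621 ≈ 1.508 m/s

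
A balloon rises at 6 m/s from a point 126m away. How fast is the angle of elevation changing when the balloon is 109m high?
0.027236 rad/s

tan(θ) = y/126
sec²(θ) · dθ/dt = (1/126) · dy/dt
dθ/dt = cos²(θ)/126 · 6 = 126/(126² + 109²) · 6
dθ/dt = 0.027236 rad/s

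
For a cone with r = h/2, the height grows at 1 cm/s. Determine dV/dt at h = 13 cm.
169π/4 cm³/s

V = (1/3)π(h/2)²h = πh³/12
dV/dt = πh²/4 · 1
At h = 13: dV/dt = 169π/4 cm³/s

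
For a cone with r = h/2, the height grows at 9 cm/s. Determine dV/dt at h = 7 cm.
441π/4 cm³/s

V = (1/3)π(h/2)²h = πh³/12
dV/dt = πh²/4 · 9
At h = 7: dV/dt = 441π/4 cm³/s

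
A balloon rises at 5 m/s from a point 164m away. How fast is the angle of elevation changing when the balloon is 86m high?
0.023912 rad/s

tan(θ) = y/164
sec²(θ) · dθ/dt = (1/164) · dy/dt
dθ/dt = cos²(θ)/164 · 5 = 164/(164² + 86²) · 5
dθ/dt = 0.023912 rad/s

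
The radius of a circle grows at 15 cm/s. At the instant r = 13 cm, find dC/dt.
30π cm/s

C = 2πr
dC/dt = 2π · dr/dt = 2π · 15 = 30π cm/s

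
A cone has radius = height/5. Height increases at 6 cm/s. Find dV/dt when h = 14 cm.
1176π/25 cm³/s

V = (1/3)π(h/5)²h = πh³/75
dV/dt = πh²/25 · 6
At h = 14: dV/dt = 1176π/25 cm³/s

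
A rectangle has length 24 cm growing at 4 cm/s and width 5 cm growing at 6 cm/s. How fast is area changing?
164 cm²/s

A = lw
dA/dt = w·dl/dt + l·dw/dt = 5·4 + 24·6 = 164 cm²/s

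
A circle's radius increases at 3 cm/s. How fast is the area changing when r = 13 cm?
78π cm²/s

A = πr²
dA/dt = 2πr · dr/dt = 2π(13)(3) = 78π cm²/s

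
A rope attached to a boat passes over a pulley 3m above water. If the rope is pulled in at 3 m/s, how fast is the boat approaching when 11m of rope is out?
33√7/28 ≈ 3.118 m/s

rope² = x² + 3²
x = √(11² - 3²) = 4√7
dx/dt = (rope/x) · d(rope)/dt = (11/(4√7)) · (-3) = -33√7/28 m/s
The boat approaches at 33√7/28 ≈ 3.118 m/s.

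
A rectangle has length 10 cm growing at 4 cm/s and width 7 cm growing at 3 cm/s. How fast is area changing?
58 cm²/s

A = lw
dA/dt = w·dl/dt + l·dw/dt = 7·4 + 10·3 = 58 cm²/s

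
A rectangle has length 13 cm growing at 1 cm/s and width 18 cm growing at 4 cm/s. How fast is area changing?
70 cm²/s

A = lw
dA/dt = w·dl/dt + l·dw/dt = 18·1 + 13·4 = 70 cm²/s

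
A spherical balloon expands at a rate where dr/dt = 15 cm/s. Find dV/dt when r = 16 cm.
15360π cm³/s

V = (4/3)πr³
dV/dt = dV/dr · dr/dt = 4πr² · 15
At r = 16: dV/dt = 15360π cm³/s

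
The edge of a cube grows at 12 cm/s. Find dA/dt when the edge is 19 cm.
2736 cm²/s

A = 6s²
dA/dt = 12s · ds/dt = 12·19·12 = 2736 cm²/s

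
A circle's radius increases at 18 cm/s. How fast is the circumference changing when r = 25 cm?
36π cm/s

C = 2πr
dC/dt = 2π · dr/dt = 2π · 18 = 36π cm/s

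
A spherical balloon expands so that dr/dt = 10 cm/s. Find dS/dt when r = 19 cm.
1520π cm²/s

S = 4πr²
dS/dt = dS/dr · dr/dt = 8πr · 10
At r = 19: dS/dt = 1520π cm²/s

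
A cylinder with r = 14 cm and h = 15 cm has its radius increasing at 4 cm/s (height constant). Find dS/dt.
344π cm²/s

S = 2πrh + 2πr² (lateral + bases)
dS/dt = (2πh + 4πr)·dr/dt = (2π·15 + 4π·14)·4
= 344π cm²/s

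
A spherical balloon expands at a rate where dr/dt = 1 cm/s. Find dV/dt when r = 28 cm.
3136π cm³/s

V = (4/3)πr³
dV/dt = dV/dr · dr/dt = 4πr² · 1
At r = 28: dV/dt = 3136π cm³/s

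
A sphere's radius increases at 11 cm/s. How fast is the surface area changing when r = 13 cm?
1144π cm²/s

S = 4πr²
dS/dt = dS/dr · dr/dt = 8πr · 11
At r = 13: dS/dt = 1144π cm²/s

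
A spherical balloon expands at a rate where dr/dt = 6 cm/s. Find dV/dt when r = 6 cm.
864π cm³/s

V = (4/3)πr³
dV/dt = dV/dr · dr/dt = 4πr² · 6
At r = 6: dV/dt = 864π cm³/s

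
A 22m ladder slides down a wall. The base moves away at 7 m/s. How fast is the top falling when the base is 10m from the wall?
35√6/24 ≈ 3.572 m/s

x² + y² = 22²
2x·dx/dt + 2y·dy/dt = 0
dy/dt = -x/y · dx/dt = -10/(8√6) · 7 = -35√6/24 m/s
The top is descending at 35√6/24 ≈ 3.572 m/s.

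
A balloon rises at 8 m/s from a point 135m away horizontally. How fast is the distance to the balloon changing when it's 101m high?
404√28426/14213 ≈ 4.792 m/s

z² = 135² + y²
z = √(135² + 101²) = √28426
dz/dt = y/z · dy/dt = 101/√28426 · 8 = 404√28426/14213 ≈ 4.792 m/s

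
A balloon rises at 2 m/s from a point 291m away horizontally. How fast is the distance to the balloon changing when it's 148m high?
296√106585/106585 ≈ 0.9067 m/s

z² = 291² + y²
z = √(291² + 148²) = √106585
dz/dt = y/z · dy/dt = 148/√106585 · 2 = 296√106585/106585 ≈ 0.9067 m/s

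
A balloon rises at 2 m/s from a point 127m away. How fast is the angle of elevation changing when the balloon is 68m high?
0.012239 rad/s

tan(θ) = y/127
sec²(θ) · dθ/dt = (1/127) · dy/dt
dθ/dt = cos²(θ)/127 · 2 = 127/(127² + 68²) · 2
dθ/dt = 0.012239 rad/s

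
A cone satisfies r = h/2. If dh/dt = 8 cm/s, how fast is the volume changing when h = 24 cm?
1152π cm³/s

V = (1/3)π(h/2)²h = πh³/12
dV/dt = πh²/4 · 8
At h = 24: dV/dt = 1152π cm³/s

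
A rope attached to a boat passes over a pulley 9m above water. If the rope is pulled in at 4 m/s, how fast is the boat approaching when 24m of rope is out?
32√55/55 ≈ 4.315 m/s

rope² = x² + 9²
x = √(24² - 9²) = 3√55
dx/dt = (rope/x) · d(rope)/dt = (24/(3√55)) · (-4) = -32√55/55 m/s
The boat approaches at 32√55/55 ≈ 4.315 m/s.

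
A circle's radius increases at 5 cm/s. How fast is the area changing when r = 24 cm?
240π cm²/s

A = πr²
dA/dt = 2πr · dr/dt = 2π(24)(5) = 240π cm²/s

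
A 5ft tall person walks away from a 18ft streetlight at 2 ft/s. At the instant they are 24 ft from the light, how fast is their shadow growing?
10/13 ft/s

By similar triangles: 18/(x+s) = 5/s
Solving: s = 5x/13
ds/dt = 5/13 · dx/dt = 5/13 · 2 = 10/13 ft/s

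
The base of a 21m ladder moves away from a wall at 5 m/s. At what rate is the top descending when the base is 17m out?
85√38/76 ≈ 6.894 m/s

x² + y² = 21²
2x·dx/dt + 2y·dy/dt = 0
dy/dt = -x/y · dx/dt = -17/(2√38) · 5 = -85√38/76 m/s
The top is descending at 85√38/76 ≈ 6.894 m/s.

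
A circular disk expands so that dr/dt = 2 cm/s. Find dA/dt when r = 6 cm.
24π cm²/s

A = πr²
dA/dt = 2πr · dr/dt = 2π(6)(2) = 24π cm²/s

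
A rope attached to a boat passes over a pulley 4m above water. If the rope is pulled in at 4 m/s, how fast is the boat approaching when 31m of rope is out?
124√105/315 ≈ 4.034 m/s

rope² = x² + 4²
x = √(31² - 4²) = 3√105
dx/dt = (rope/x) · d(rope)/dt = (31/(3√105)) · (-4) = -124√105/315 m/s
The boat approaches at 124√105/315 ≈ 4.034 m/s.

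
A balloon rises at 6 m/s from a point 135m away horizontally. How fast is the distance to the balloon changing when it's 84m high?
168/53 ≈ 3.17 m/s

z² = 135² + y²
z = √(135² + 84²) = 159
dz/dt = y/z · dy/dt = 84/159 · 6 = 168/53 ≈ 3.17 m/s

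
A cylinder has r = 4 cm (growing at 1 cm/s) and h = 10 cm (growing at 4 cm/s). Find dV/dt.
144π cm³/s

V = πr²h
dV/dt = 2πrh·dr/dt + πr²·dh/dt
= 2π(4)(10)(1) + π(4)²(4)
= 144π cm³/s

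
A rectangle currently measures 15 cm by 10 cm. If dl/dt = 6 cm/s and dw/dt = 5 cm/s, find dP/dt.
22 cm/s

P = 2(l + w)
dP/dt = 2(dl/dt + dw/dt) = 2(6 + 5) = 22 cm/s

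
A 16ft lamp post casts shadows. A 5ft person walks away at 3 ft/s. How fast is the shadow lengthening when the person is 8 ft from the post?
15/11 ft/s

By similar triangles: 16/(x+s) = 5/s
Solving: s = 5x/11
ds/dt = 5/11 · dx/dt = 5/11 · 3 = 15/11 ft/s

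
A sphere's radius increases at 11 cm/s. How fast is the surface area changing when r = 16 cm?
1408π cm²/s

S = 4πr²
dS/dt = dS/dr · dr/dt = 8πr · 11
At r = 16: dS/dt = 1408π cm²/s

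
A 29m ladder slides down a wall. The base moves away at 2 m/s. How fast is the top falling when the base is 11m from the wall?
11√5/30 ≈ 0.8199 m/s

x² + y² = 29²
2x·dx/dt + 2y·dy/dt = 0
dy/dt = -x/y · dx/dt = -11/(12√5) · 2 = -11√5/30 m/s
The top is descending at 11√5/30 ≈ 0.8199 m/s.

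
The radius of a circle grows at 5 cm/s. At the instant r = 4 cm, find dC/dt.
10π cm/s

C = 2πr
dC/dt = 2π · dr/dt = 2π · 5 = 10π cm/s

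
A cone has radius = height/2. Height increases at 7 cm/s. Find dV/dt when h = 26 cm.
1183π cm³/s

V = (1/3)π(h/2)²h = πh³/12
dV/dt = πh²/4 · 7
At h = 26: dV/dt = 1183π cm³/s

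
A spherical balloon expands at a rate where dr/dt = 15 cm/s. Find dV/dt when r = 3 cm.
540π cm³/s

V = (4/3)πr³
dV/dt = dV/dr · dr/dt = 4πr² · 15
At r = 3: dV/dt = 540π cm³/s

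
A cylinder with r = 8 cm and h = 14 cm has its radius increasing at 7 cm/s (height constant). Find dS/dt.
420π cm²/s

S = 2πrh + 2πr² (lateral + bases)
dS/dt = (2πh + 4πr)·dr/dt = (2π·14 + 4π·8)·7
= 420π cm²/s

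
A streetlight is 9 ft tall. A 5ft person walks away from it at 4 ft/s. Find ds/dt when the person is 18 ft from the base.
5 ft/s

By similar triangles: 9/(x+s) = 5/s
Solving: s = 5x/4
ds/dt = 5/4 · dx/dt = 5/4 · 4 = 5 ft/s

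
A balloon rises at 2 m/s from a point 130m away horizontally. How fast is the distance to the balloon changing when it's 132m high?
132√8581/8581 ≈ 1.425 m/s

z² = 130² + y²
z = √(130² + 132²) = 2√8581
dz/dt = y/z · dy/dt = 132/(2√8581) · 2 = 132√8581/8581 ≈ 1.425 m/s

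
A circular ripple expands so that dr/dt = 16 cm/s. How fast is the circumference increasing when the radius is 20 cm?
32π cm/s

C = 2πr
dC/dt = 2π · dr/dt = 2π · 16 = 32π cm/s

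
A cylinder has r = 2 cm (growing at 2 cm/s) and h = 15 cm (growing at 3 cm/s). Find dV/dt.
132π cm³/s

V = πr²h
dV/dt = 2πrh·dr/dt + πr²·dh/dt
= 2π(2)(15)(2) + π(2)²(3)
= 132π cm³/s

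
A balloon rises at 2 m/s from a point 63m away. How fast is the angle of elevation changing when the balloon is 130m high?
0.006038 rad/s

tan(θ) = y/63
sec²(θ) · dθ/dt = (1/63) · dy/dt
dθ/dt = cos²(θ)/63 · 2 = 63/(63² + 130²) · 2
dθ/dt = 0.006038 rad/s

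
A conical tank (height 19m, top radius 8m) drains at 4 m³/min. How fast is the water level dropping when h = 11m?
361/(1936π) ≈ 0.05935 m/min

r/h = 8/19, so r = (8/19)h
V = (1/3)πr²h = (1/3)π((8/19)h)²h = (64/1083)πh³
dV/dh = (64/361)πh²
dh/dt = (dV/dt)/(dV/dh) = -4/((64/361)π·11²) = -361/(1936π) m/min
The level is dropping at 361/(1936π) ≈ 0.05935 m/min.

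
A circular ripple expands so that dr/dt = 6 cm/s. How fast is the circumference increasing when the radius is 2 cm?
12π cm/s

C = 2πr
dC/dt = 2π · dr/dt = 2π · 6 = 12π cm/s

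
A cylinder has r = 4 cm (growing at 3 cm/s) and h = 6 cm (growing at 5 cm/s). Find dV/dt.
224π cm³/s

V = πr²h
dV/dt = 2πrh·dr/dt + πr²·dh/dt
= 2π(4)(6)(3) + π(4)²(5)
= 224π cm³/s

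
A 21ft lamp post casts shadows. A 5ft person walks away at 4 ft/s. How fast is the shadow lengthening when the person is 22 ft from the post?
5/4 ft/s

By similar triangles: 21/(x+s) = 5/s
Solving: s = 5x/16
ds/dt = 5/16 · dx/dt = 5/16 · 4 = 5/4 ft/s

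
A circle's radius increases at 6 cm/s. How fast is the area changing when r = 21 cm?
252π cm²/s

A = πr²
dA/dt = 2πr · dr/dt = 2π(21)(6) = 252π cm²/s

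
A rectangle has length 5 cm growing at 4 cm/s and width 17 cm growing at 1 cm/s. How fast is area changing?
73 cm²/s

A = lw
dA/dt = w·dl/dt + l·dw/dt = 17·4 + 5·1 = 73 cm²/s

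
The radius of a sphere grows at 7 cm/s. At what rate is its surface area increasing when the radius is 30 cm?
1680π cm²/s

S = 4πr²
dS/dt = dS/dr · dr/dt = 8πr · 7
At r = 30: dS/dt = 1680π cm²/s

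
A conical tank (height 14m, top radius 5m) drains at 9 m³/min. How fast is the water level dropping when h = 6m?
49/(25π) ≈ 0.6239 m/min

r/h = 5/14, so r = (5/14)h
V = (1/3)πr²h = (1/3)π((5/14)h)²h = (25/588)πh³
dV/dh = (25/196)πh²
dh/dt = (dV/dt)/(dV/dh) = -9/((25/196)π·6²) = -49/(25π) m/min
The level is dropping at 49/(25π) ≈ 0.6239 m/min.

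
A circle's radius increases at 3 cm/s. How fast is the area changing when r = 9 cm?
54π cm²/s

A = πr²
dA/dt = 2πr · dr/dt = 2π(9)(3) = 54π cm²/s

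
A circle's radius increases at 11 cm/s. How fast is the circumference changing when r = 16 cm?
22π cm/s

C = 2πr
dC/dt = 2π · dr/dt = 2π · 11 = 22π cm/s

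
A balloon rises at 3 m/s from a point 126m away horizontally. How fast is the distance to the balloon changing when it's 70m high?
15√106/106 ≈ 1.457 m/s

z² = 126² + y²
z = √(126² + 70²) = 14√106
dz/dt = y/z · dy/dt = 70/(14√106) · 3 = 15√106/106 ≈ 1.457 m/s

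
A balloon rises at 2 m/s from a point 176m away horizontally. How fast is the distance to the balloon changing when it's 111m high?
222√43297/43297 ≈ 1.067 m/s

z² = 176² + y²
z = √(176² + 111²) = √43297
dz/dt = y/z · dy/dt = 111/√43297 · 2 = 222√43297/43297 ≈ 1.067 m/s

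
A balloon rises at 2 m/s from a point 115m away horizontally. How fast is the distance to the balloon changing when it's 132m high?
264√30649/30649 ≈ 1.508 m/s

z² = 115² + y²
z = √(115² + 132²) = √30649
dz/dt = y/z · dy/dt = 132/√30649 · 2 = 264√30649/30649 ≈ 1.508 m/s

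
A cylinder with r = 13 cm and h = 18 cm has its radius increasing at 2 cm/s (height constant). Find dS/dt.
176π cm²/s

S = 2πrh + 2πr² (lateral + bases)
dS/dt = (2πh + 4πr)·dr/dt = (2π·18 + 4π·13)·2
= 176π cm²/s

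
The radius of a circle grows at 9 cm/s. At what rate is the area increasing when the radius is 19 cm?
342π cm²/s

A = πr²
dA/dt = 2πr · dr/dt = 2π(19)(9) = 342π cm²/s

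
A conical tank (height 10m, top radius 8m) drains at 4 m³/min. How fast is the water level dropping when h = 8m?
25/(256π) ≈ 0.03108 m/min

r/h = 8/10, so r = (4/5)h
V = (1/3)πr²h = (1/3)π((4/5)h)²h = (16/75)πh³
dV/dh = (16/25)πh²
dh/dt = (dV/dt)/(dV/dh) = -4/((16/25)π·8²) = -25/(256π) m/min
The level is dropping at 25/(256π) ≈ 0.03108 m/min.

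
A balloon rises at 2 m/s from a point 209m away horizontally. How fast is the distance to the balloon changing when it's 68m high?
136√48305/48305 ≈ 0.6188 m/s

z² = 209² + y²
z = √(209² + 68²) = √48305
dz/dt = y/z · dy/dt = 68/√48305 · 2 = 136√48305/48305 ≈ 0.6188 m/s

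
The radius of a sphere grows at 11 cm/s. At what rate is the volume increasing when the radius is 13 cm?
7436π cm³/s

V = (4/3)πr³
dV/dt = dV/dr · dr/dt = 4πr² · 11
At r = 13: dV/dt = 7436π cm³/s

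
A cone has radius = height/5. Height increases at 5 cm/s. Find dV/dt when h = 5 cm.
5π cm³/s

V = (1/3)π(h/5)²h = πh³/75
dV/dt = πh²/25 · 5
At h = 5: dV/dt = 5π cm³/s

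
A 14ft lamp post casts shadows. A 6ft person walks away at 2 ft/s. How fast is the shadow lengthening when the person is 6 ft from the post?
3/2 ft/s

By similar triangles: 14/(x+s) = 6/s
Solving: s = 6x/8
ds/dt = 6/8 · dx/dt = 3/4 · 2 = 3/2 ft/s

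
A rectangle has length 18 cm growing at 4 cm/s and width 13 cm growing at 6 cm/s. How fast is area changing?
160 cm²/s

A = lw
dA/dt = w·dl/dt + l·dw/dt = 13·4 + 18·6 = 160 cm²/s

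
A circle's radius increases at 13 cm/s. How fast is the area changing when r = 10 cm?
260π cm²/s

A = πr²
dA/dt = 2πr · dr/dt = 2π(10)(13) = 260π cm²/s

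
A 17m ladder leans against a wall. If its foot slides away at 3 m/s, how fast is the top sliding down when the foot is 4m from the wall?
4√273/91 ≈ 0.7263 m/s

x² + y² = 17²
2x·dx/dt + 2y·dy/dt = 0
dy/dt = -x/y · dx/dt = -4/√273 · 3 = -4√273/91 m/s
The top is descending at 4√273/91 ≈ 0.7263 m/s.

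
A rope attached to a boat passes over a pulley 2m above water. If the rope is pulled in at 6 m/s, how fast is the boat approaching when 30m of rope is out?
45√14/28 ≈ 6.013 m/s

rope² = x² + 2²
x = √(30² - 2²) = 8√14
dx/dt = (rope/x) · d(rope)/dt = (30/(8√14)) · (-6) = -45√14/28 m/s
The boat approaches at 45√14/28 ≈ 6.013 m/s.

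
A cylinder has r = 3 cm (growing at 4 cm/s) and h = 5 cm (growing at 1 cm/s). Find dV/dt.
129π cm³/s

V = πr²h
dV/dt = 2πrh·dr/dt + πr²·dh/dt
= 2π(3)(5)(4) + π(3)²(1)
= 129π cm³/s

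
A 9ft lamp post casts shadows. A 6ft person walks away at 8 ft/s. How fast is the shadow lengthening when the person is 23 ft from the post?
16 ft/s

By similar triangles: 9/(x+s) = 6/s
Solving: s = 6x/3
ds/dt = 6/3 · dx/dt = 2 · 8 = 16 ft/s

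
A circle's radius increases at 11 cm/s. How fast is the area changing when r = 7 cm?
154π cm²/s

A = πr²
dA/dt = 2πr · dr/dt = 2π(7)(11) = 154π cm²/s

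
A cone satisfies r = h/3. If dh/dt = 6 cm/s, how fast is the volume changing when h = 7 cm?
98π/3 cm³/s

V = (1/3)π(h/3)²h = πh³/27
dV/dt = πh²/9 · 6
At h = 7: dV/dt = 98π/3 cm³/s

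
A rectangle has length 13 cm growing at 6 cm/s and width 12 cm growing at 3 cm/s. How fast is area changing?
111 cm²/s

A = lw
dA/dt = w·dl/dt + l·dw/dt = 12·6 + 13·3 = 111 cm²/s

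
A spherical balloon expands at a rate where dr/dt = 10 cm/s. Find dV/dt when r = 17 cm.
11560π cm³/s

V = (4/3)πr³
dV/dt = dV/dr · dr/dt = 4πr² · 10
At r = 17: dV/dt = 11560π cm³/s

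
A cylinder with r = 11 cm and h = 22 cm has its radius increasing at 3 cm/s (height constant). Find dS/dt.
264π cm²/s

S = 2πrh + 2πr² (lateral + bases)
dS/dt = (2πh + 4πr)·dr/dt = (2π·22 + 4π·11)·3
= 264π cm²/s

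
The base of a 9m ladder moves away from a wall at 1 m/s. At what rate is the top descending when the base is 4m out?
4√65/65 ≈ 0.4961 m/s

x² + y² = 9²
2x·dx/dt + 2y·dy/dt = 0
dy/dt = -x/y · dx/dt = -4/√65 · 1 = -4√65/65 m/s
The top is descending at 4√65/65 ≈ 0.4961 m/s.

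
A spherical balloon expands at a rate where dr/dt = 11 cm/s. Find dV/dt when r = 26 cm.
29744π cm³/s

V = (4/3)πr³
dV/dt = dV/dr · dr/dt = 4πr² · 11
At r = 26: dV/dt = 29744π cm³/s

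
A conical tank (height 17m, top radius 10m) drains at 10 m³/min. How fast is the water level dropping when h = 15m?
289/(2250π) ≈ 0.04089 m/min

r/h = 10/17, so r = (10/17)h
V = (1/3)πr²h = (1/3)π((10/17)h)²h = (100/867)πh³
dV/dh = (100/289)πh²
dh/dt = (dV/dt)/(dV/dh) = -10/((100/289)π·15²) = -289/(2250π) m/min
The level is dropping at 289/(2250π) ≈ 0.04089 m/min.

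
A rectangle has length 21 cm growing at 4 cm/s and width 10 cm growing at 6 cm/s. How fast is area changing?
166 cm²/s

A = lw
dA/dt = w·dl/dt + l·dw/dt = 10·4 + 21·6 = 166 cm²/s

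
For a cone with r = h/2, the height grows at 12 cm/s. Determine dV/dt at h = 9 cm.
243π cm³/s

V = (1/3)π(h/2)²h = πh³/12
dV/dt = πh²/4 · 12
At h = 9: dV/dt = 243π cm³/s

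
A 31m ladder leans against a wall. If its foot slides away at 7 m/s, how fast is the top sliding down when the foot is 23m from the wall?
161√3/36 ≈ 7.746 m/s

x² + y² = 31²
2x·dx/dt + 2y·dy/dt = 0
dy/dt = -x/y · dx/dt = -23/(12√3) · 7 = -161√3/36 m/s
The top is descending at 161√3/36 ≈ 7.746 m/s.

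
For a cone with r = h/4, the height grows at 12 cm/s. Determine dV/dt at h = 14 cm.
147π cm³/s

V = (1/3)π(h/4)²h = πh³/48
dV/dt = πh²/16 · 12
At h = 14: dV/dt = 147π cm³/s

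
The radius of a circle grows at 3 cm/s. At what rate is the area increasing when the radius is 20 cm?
120π cm²/s

A = πr²
dA/dt = 2πr · dr/dt = 2π(20)(3) = 120π cm²/s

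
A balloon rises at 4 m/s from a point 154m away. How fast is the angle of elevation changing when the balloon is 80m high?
0.020454 rad/s

tan(θ) = y/154
sec²(θ) · dθ/dt = (1/154) · dy/dt
dθ/dt = cos²(θ)/154 · 4 = 154/(154² + 80²) · 4
dθ/dt = 0.020454 rad/s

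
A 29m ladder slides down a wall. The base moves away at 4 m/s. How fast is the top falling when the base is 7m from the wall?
7√22/33 ≈ 0.9949 m/s

x² + y² = 29²
2x·dx/dt + 2y·dy/dt = 0
dy/dt = -x/y · dx/dt = -7/(6√22) · 4 = -7√22/33 m/s
The top is descending at 7√22/33 ≈ 0.9949 m/s.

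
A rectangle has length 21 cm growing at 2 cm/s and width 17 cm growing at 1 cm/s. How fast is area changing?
55 cm²/s

A = lw
dA/dt = w·dl/dt + l·dw/dt = 17·2 + 21·1 = 55 cm²/s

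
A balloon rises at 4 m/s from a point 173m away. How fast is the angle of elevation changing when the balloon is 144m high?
0.013658 rad/s

tan(θ) = y/173
sec²(θ) · dθ/dt = (1/173) · dy/dt
dθ/dt = cos²(θ)/173 · 4 = 173/(173² + 144²) · 4
dθ/dt = 0.013658 rad/s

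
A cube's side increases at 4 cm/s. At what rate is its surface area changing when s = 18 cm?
864 cm²/s

A = 6s²
dA/dt = 12s · ds/dt = 12·18·4 = 864 cm²/s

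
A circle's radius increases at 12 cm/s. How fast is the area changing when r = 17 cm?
408π cm²/s

A = πr²
dA/dt = 2πr · dr/dt = 2π(17)(12) = 408π cm²/s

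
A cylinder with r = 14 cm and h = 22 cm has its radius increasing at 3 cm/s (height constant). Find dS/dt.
300π cm²/s

S = 2πrh + 2πr² (lateral + bases)
dS/dt = (2πh + 4πr)·dr/dt = (2π·22 + 4π·14)·3
= 300π cm²/s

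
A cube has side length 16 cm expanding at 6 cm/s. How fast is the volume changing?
4608 cm³/s

V = s³
dV/dt = 3s² · ds/dt = 3·16²·6 = 4608 cm³/s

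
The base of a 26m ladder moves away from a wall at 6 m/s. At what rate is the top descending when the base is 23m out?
46√3/7 ≈ 11.38 m/s

x² + y² = 26²
2x·dx/dt + 2y·dy/dt = 0
dy/dt = -x/y · dx/dt = -23/(7√3) · 6 = -46√3/7 m/s
The top is descending at 46√3/7 ≈ 11.38 m/s.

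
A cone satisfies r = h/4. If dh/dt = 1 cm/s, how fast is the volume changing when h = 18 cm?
81π/4 cm³/s

V = (1/3)π(h/4)²h = πh³/48
dV/dt = πh²/16 · 1
At h = 18: dV/dt = 81π/4 cm³/s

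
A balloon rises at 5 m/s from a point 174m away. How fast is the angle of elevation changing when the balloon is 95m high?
0.022137 rad/s

tan(θ) = y/174
sec²(θ) · dθ/dt = (1/174) · dy/dt
dθ/dt = cos²(θ)/174 · 5 = 174/(174² + 95²) · 5
dθ/dt = 0.022137 rad/s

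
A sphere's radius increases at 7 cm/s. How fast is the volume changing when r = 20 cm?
11200π cm³/s

V = (4/3)πr³
dV/dt = dV/dr · dr/dt = 4πr² · 7
At r = 20: dV/dt = 11200π cm³/s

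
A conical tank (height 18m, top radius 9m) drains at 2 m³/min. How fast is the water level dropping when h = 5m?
8/(25π) ≈ 0.1019 m/min

r/h = 9/18, so r = (1/2)h
V = (1/3)πr²h = (1/3)π((1/2)h)²h = (1/12)πh³
dV/dh = (1/4)πh²
dh/dt = (dV/dt)/(dV/dh) = -2/((1/4)π·5²) = -8/(25π) m/min
The level is dropping at 8/(25π) ≈ 0.1019 m/min.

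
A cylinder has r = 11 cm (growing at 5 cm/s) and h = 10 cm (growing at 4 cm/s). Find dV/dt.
1584π cm³/s

V = πr²h
dV/dt = 2πrh·dr/dt + πr²·dh/dt
= 2π(11)(10)(5) + π(11)²(4)
= 1584π cm³/s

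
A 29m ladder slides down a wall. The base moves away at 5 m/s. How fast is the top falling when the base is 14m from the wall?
14√645/129 ≈ 2.756 m/s

x² + y² = 29²
2x·dx/dt + 2y·dy/dt = 0
dy/dt = -x/y · dx/dt = -14/√645 · 5 = -14√645/129 m/s
The top is descending at 14√645/129 ≈ 2.756 m/s.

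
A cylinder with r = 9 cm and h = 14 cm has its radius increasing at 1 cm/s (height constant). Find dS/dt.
64π cm²/s

S = 2πrh + 2πr² (lateral + bases)
dS/dt = (2πh + 4πr)·dr/dt = (2π·14 + 4π·9)·1
= 64π cm²/s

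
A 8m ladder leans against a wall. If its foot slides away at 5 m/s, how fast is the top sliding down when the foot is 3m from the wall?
3√55/11 ≈ 2.023 m/s

x² + y² = 8²
2x·dx/dt + 2y·dy/dt = 0
dy/dt = -x/y · dx/dt = -3/√55 · 5 = -3√55/11 m/s
The top is descending at 3√55/11 ≈ 2.023 m/s.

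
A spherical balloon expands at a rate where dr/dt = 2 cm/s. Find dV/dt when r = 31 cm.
7688π cm³/s

V = (4/3)πr³
dV/dt = dV/dr · dr/dt = 4πr² · 2
At r = 31: dV/dt = 7688π cm³/s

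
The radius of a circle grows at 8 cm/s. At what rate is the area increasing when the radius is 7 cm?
112π cm²/s

A = πr²
dA/dt = 2πr · dr/dt = 2π(7)(8) = 112π cm²/s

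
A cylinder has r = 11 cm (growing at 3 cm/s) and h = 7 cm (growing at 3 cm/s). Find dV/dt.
825π cm³/s

V = πr²h
dV/dt = 2πrh·dr/dt + πr²·dh/dt
= 2π(11)(7)(3) + π(11)²(3)
= 825π cm³/s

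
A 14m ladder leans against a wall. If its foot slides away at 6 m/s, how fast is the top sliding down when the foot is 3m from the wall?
18√187/187 ≈ 1.316 m/s

x² + y² = 14²
2x·dx/dt + 2y·dy/dt = 0
dy/dt = -x/y · dx/dt = -3/√187 · 6 = -18√187/187 m/s
The top is descending at 18√187/187 ≈ 1.316 m/s.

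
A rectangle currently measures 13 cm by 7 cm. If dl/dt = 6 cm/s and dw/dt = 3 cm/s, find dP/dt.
18 cm/s

P = 2(l + w)
dP/dt = 2(dl/dt + dw/dt) = 2(6 + 3) = 18 cm/s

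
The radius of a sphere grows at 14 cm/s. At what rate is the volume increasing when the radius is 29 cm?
47096π cm³/s

V = (4/3)πr³
dV/dt = dV/dr · dr/dt = 4πr² · 14
At r = 29: dV/dt = 47096π cm³/s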